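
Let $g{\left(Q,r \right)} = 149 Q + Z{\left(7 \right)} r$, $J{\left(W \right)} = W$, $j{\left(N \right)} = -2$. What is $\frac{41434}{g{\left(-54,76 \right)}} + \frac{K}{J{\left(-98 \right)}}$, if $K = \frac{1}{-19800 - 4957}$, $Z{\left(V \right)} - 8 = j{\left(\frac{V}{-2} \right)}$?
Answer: $- \frac{50263291567}{9207375870} \approx -5.459$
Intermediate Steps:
$Z{\left(V \right)} = 6$ ($Z{\left(V \right)} = 8 - 2 = 6$)
$K = - \frac{1}{24757}$ ($K = \frac{1}{-24757} = - \frac{1}{24757} \approx -4.0393 \cdot 10^{-5}$)
$g{\left(Q,r \right)} = 6 r + 149 Q$ ($g{\left(Q,r \right)} = 149 Q + 6 r = 6 r + 149 Q$)
$\frac{41434}{g{\left(-54,76 \right)}} + \frac{K}{J{\left(-98 \right)}} = \frac{41434}{6 \cdot 76 + 149 \left(-54\right)} - \frac{1}{24757 \left(-98\right)} = \frac{41434}{456 - 8046} - - \frac{1}{2426186} = \frac{41434}{-7590} + \frac{1}{2426186} = 41434 \left(- \frac{1}{7590}\right) + \frac{1}{2426186} = - \frac{20717}{3795} + \frac{1}{2426186} = - \frac{50263291567}{9207375870}$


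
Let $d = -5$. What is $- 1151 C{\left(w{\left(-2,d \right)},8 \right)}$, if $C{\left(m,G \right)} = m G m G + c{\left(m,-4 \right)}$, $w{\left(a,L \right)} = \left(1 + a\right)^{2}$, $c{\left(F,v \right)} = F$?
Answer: $-74815$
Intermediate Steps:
$C{\left(m,G \right)} = m + G^{2} m^{2}$ ($C{\left(m,G \right)} = m G m G + m = G m m G + m = G m^{2} G + m = G^{2} m^{2} + m = m + G^{2} m^{2}$)
$- 1151 C{\left(w{\left(-2,d \right)},8 \right)} = - 1151 \left(1 - 2\right)^{2} \left(1 + \left(1 - 2\right)^{2} \cdot 8^{2}\right) = - 1151 \left(-1\right)^{2} \left(1 + \left(-1\right)^{2} \cdot 64\right) = - 1151 \cdot 1 \left(1 + 1 \cdot 64\right) = - 1151 \cdot 1 \left(1 + 64\right) = - 1151 \cdot 1 \cdot 65 = \left(-1151\right) 65 = -74815$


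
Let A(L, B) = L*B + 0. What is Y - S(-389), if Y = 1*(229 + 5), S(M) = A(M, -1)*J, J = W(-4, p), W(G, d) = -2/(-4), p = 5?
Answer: 79/2 ≈ 39.500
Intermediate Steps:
A(L, B) = B*L (A(L, B) = B*L + 0 = B*L)
W(G, d) = ½ (W(G, d) = -2*(-¼) = ½)
J = ½ ≈ 0.50000
S(M) = -M/2 (S(M) = -M*(½) = -M/2)
Y = 234 (Y = 1*234 = 234)
Y - S(-389) = 234 - (-1)*(-389)/2 = 234 - 1*389/2 = 234 - 389/2 = 79/2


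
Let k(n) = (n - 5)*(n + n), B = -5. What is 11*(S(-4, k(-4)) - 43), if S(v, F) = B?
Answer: -528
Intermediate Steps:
k(n) = 2*n*(-5 + n) (k(n) = (-5 + n)*(2*n) = 2*n*(-5 + n))
S(v, F) = -5
11*(S(-4, k(-4)) - 43) = 11*(-5 - 43) = 11*(-48) = -528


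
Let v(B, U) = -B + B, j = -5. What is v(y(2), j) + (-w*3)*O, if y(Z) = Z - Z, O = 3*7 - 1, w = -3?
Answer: 180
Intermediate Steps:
O = 20 (O = 21 - 1 = 20)
y(Z) = 0
v(B, U) = 0
v(y(2), j) + (-w*3)*O = 0 + (-1*(-3)*3)*20 = 0 + (3*3)*20 = 0 + 9*20 = 0 + 180 = 180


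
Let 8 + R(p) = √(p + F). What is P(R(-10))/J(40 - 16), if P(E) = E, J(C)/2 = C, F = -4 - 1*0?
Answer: -⅙ + I*√14/48 ≈ -0.16667 + 0.077951*I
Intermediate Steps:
F = -4 (F = -4 + 0 = -4)
J(C) = 2*C
R(p) = -8 + √(-4 + p) (R(p) = -8 + √(p - 4) = -8 + √(-4 + p))
P(R(-10))/J(40 - 16) = (-8 + √(-4 - 10))/((2*(40 - 16))) = (-8 + √(-14))/((2*24)) = (-8 + I*√14)/48 = (-8 + I*√14)*(1/48) = -⅙ + I*√14/48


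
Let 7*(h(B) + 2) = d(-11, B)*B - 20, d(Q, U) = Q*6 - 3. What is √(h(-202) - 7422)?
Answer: 5*I*√10654/7 ≈ 73.727*I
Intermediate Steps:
d(Q, U) = -3 + 6*Q (d(Q, U) = 6*Q - 3 = -3 + 6*Q)
h(B) = -34/7 - 69*B/7 (h(B) = -2 + ((-3 + 6*(-11))*B - 20)/7 = -2 + ((-3 - 66)*B - 20)/7 = -2 + (-69*B - 20)/7 = -2 + (-20 - 69*B)/7 = -2 + (-20/7 - 69*B/7) = -34/7 - 69*B/7)
√(h(-202) - 7422) = √((-34/7 - 69/7*(-202)) - 7422) = √((-34/7 + 13938/7) - 7422) = √(13904/7 - 7422) = √(-38050/7) = 5*I*√10654/7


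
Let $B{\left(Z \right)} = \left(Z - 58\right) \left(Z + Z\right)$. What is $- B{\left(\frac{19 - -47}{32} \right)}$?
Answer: $\frac{29535}{128} \approx 230.74$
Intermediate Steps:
$B{\left(Z \right)} = 2 Z \left(-58 + Z\right)$ ($B{\left(Z \right)} = \left(-58 + Z\right) 2 Z = 2 Z \left(-58 + Z\right)$)
$- B{\left(\frac{19 - -47}{32} \right)} = - 2 \frac{19 - -47}{32} \left(-58 + \frac{19 - -47}{32}\right) = - 2 \left(19 + 47\right) \frac{1}{32} \left(-58 + \left(19 + 47\right) \frac{1}{32}\right) = - 2 \cdot 66 \cdot \frac{1}{32} \left(-58 + 66 \cdot \frac{1}{32}\right) = - \frac{2 \cdot 33 \left(-58 + \frac{33}{16}\right)}{16} = - \frac{2 \cdot 33 \left(-895\right)}{16 \cdot 16} = \left(-1\right) \left(- \frac{29535}{128}\right) = \frac{29535}{128}$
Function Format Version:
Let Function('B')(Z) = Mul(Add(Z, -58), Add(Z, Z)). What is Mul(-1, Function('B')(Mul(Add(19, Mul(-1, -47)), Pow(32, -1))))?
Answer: Rational(29535, 128) ≈ 230.74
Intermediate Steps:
Function('B')(Z) = Mul(2, Z, Add(-58, Z)) (Function('B')(Z) = Mul(Add(-58, Z), Mul(2, Z)) = Mul(2, Z, Add(-58, Z)))
Mul(-1, Function('B')(Mul(Add(19, Mul(-1, -47)), Pow(32, -1)))) = Mul(-1, Mul(2, Mul(Add(19, Mul(-1, -47)), Pow(32, -1)), Add(-58, Mul(Add(19, Mul(-1, -47)), Pow(32, -1))))) = Mul(-1, Mul(2, Mul(Add(19, 47), Rational(1, 32)), Add(-58, Mul(Add(19, 47), Rational(1, 32))))) = Mul(-1, Mul(2, Mul(66, Rational(1, 32)), Add(-58, Mul(66, Rational(1, 32))))) = Mul(-1, Mul(2, Rational(33, 16), Add(-58, Rational(33, 16)))) = Mul(-1, Mul(2, Rational(33, 16), Rational(-895, 16))) = Mul(-1, Rational(-29535, 128)) = Rational(29535, 128)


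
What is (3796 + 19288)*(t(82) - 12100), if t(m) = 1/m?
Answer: -11451960858/41 ≈ -2.7932e+8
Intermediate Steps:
(3796 + 19288)*(t(82) - 12100) = (3796 + 19288)*(1/82 - 12100) = 23084*(1/82 - 12100) = 23084*(-992199/82) = -11451960858/41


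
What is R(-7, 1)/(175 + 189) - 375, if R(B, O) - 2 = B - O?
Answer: -68253/182 ≈ -375.02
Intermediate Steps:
R(B, O) = 2 + B - O (R(B, O) = 2 + (B - O) = 2 + B - O)
R(-7, 1)/(175 + 189) - 375 = (2 - 7 - 1*1)/(175 + 189) - 375 = (2 - 7 - 1)/364 - 375 = -6*1/364 - 375 = -3/182 - 375 = -68253/182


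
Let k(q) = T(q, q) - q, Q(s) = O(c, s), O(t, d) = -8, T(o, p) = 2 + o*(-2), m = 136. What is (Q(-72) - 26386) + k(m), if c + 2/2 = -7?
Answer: -26800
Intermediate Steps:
c = -8 (c = -1 - 7 = -8)
T(o, p) = 2 - 2*o
Q(s) = -8
k(q) = 2 - 3*q (k(q) = (2 - 2*q) - q = 2 - 3*q)
(Q(-72) - 26386) + k(m) = (-8 - 26386) + (2 - 3*136) = -26394 + (2 - 408) = -26394 - 406 = -26800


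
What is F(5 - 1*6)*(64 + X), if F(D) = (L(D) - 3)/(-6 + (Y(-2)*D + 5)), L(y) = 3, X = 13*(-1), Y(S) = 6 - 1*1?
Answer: 0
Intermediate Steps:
Y(S) = 5 (Y(S) = 6 - 1 = 5)
X = -13
F(D) = 0 (F(D) = (3 - 3)/(-6 + (5*D + 5)) = 0/(-6 + (5 + 5*D)) = 0/(-1 + 5*D) = 0)
F(5 - 1*6)*(64 + X) = 0*(64 - 13) = 0*51 = 0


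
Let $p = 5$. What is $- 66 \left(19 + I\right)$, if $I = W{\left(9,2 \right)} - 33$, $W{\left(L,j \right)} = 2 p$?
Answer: $264$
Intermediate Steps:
$W{\left(L,j \right)} = 10$ ($W{\left(L,j \right)} = 2 \cdot 5 = 10$)
$I = -23$ ($I = 10 - 33 = -23$)
$- 66 \left(19 + I\right) = - 66 \left(19 - 23\right) = \left(-66\right) \left(-4\right) = 264$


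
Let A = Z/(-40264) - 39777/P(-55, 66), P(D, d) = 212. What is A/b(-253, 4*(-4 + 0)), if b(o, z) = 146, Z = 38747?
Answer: -402448873/311562832 ≈ -1.2917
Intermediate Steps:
A = -402448873/2133992 (A = 38747/(-40264) - 39777/212 = 38747*(-1/40264) - 39777*1/212 = -38747/40264 - 39777/212 = -402448873/2133992 ≈ -188.59)
A/b(-253, 4*(-4 + 0)) = -402448873/2133992/146 = -402448873/2133992*1/146 = -402448873/311562832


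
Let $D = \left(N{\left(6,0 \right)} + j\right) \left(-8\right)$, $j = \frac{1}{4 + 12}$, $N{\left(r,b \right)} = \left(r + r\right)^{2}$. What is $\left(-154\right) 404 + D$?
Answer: $- \frac{126737}{2} \approx -63369.0$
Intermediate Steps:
$N{\left(r,b \right)} = 4 r^{2}$ ($N{\left(r,b \right)} = \left(2 r\right)^{2} = 4 r^{2}$)
$j = \frac{1}{16} \approx 0.0625$
$D = - \frac{2305}{2}$ ($D = \left(4 \cdot 6^{2} + \frac{1}{16}\right) \left(-8\right) = \left(4 \cdot 36 + \frac{1}{16}\right) \left(-8\right) = \left(144 + \frac{1}{16}\right) \left(-8\right) = \frac{2305}{16} \left(-8\right) = - \frac{2305}{2} \approx -1152.5$)
$\left(-154\right) 404 + D = \left(-154\right) 404 - \frac{2305}{2} = -62216 - \frac{2305}{2} = - \frac{126737}{2}$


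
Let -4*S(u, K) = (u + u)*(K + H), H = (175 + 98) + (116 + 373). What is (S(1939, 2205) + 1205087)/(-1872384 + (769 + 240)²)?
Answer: 3342839/1708606 ≈ 1.9565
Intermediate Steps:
H = 762 (H = 273 + 489 = 762)
S(u, K) = -u*(762 + K)/2 (S(u, K) = -(u + u)*(K + 762)/4 = -2*u*(762 + K)/4 = -u*(762 + K)/2)
(S(1939, 2205) + 1205087)/(-1872384 + (769 + 240)²) = (-½*1939*(762 + 2205) + 1205087)/(-1872384 + (769 + 240)²) = (-½*1939*2967 + 1205087)/(-1872384 + 1009²) = (-5753013/2 + 1205087)/(-1872384 + 1018081) = -3342839/2/(-854303) = -3342839/2*(-1/854303) = 3342839/1708606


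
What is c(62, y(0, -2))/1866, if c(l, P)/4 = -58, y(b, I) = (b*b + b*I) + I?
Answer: -116/933 ≈ -0.12433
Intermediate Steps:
y(b, I) = I + b² + I*b (y(b, I) = (b² + I*b) + I = I + b² + I*b)
c(l, P) = -232 (c(l, P) = 4*(-58) = -232)
c(62, y(0, -2))/1866 = -232/1866 = -232*1/1866 = -116/933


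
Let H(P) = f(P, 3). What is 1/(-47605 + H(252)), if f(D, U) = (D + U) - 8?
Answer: -1/47358 ≈ -2.1116e-5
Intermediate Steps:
f(D, U) = -8 + D + U
H(P) = -5 + P (H(P) = -8 + P + 3 = -5 + P)
1/(-47605 + H(252)) = 1/(-47605 + (-5 + 252)) = 1/(-47605 + 247) = 1/(-47358) = -1/47358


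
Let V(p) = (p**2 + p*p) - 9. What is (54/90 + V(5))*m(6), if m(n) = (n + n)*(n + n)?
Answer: 29952/5 ≈ 5990.4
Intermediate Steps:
V(p) = -9 + 2*p**2 (V(p) = (p**2 + p**2) - 9 = 2*p**2 - 9 = -9 + 2*p**2)
m(n) = 4*n**2 (m(n) = (2*n)*(2*n) = 4*n**2)
(54/90 + V(5))*m(6) = (54/90 + (-9 + 2*5**2))*(4*6**2) = (54*(1/90) + (-9 + 2*25))*(4*36) = (3/5 + (-9 + 50))*144 = (3/5 + 41)*144 = (208/5)*144 = 29952/5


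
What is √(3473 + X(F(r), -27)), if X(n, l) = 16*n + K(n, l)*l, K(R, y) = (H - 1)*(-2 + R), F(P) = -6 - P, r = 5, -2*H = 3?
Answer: √9678/2 ≈ 49.188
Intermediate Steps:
H = -3/2 (H = -½*3 = -3/2 ≈ -1.5000)
K(R, y) = 5 - 5*R/2 (K(R, y) = (-3/2 - 1)*(-2 + R) = -5*(-2 + R)/2 = 5 - 5*R/2)
X(n, l) = 16*n + l*(5 - 5*n/2) (X(n, l) = 16*n + (5 - 5*n/2)*l = 16*n + l*(5 - 5*n/2))
√(3473 + X(F(r), -27)) = √(3473 + (16*(-6 - 1*5) - 5/2*(-27)*(-2 + (-6 - 1*5)))) = √(3473 + (16*(-6 - 5) - 5/2*(-27)*(-2 + (-6 - 5)))) = √(3473 + (16*(-11) - 5/2*(-27)*(-2 - 11))) = √(3473 + (-176 - 5/2*(-27)*(-13))) = √(3473 + (-176 - 1755/2)) = √(3473 - 2107/2) = √(4839/2) = √9678/2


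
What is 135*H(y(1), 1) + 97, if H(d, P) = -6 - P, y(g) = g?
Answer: -848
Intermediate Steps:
135*H(y(1), 1) + 97 = 135*(-6 - 1*1) + 97 = 135*(-6 - 1) + 97 = 135*(-7) + 97 = -945 + 97 = -848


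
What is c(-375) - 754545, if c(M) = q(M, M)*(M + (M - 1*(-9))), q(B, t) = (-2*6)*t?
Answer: -4089045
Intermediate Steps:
q(B, t) = -12*t
c(M) = -12*M*(9 + 2*M) (c(M) = (-12*M)*(M + (M - 1*(-9))) = (-12*M)*(M + (M + 9)) = (-12*M)*(M + (9 + M)) = (-12*M)*(9 + 2*M) = -12*M*(9 + 2*M))
c(-375) - 754545 = -12*(-375)*(9 + 2*(-375)) - 754545 = -12*(-375)*(9 - 750) - 754545 = -12*(-375)*(-741) - 754545 = -3334500 - 754545 = -4089045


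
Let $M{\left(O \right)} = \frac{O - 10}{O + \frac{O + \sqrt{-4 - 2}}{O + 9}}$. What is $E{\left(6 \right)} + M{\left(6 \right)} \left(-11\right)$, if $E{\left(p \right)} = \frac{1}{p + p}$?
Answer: $\frac{128257}{18444} - \frac{110 i \sqrt{6}}{1537} \approx 6.9539 - 0.17531 i$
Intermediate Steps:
$E{\left(p \right)} = \frac{1}{2 p}$
$M{\left(O \right)} = \frac{-10 + O}{O + \frac{O + i \sqrt{6}}{9 + O}}$ ($M{\left(O \right)} = \frac{-10 + O}{O + \frac{O + \sqrt{-6}}{9 + O}} = \frac{-10 + O}{O + \frac{O + i \sqrt{6}}{9 + O}}$)
$E{\left(6 \right)} + M{\left(6 \right)} \left(-11\right) = \frac{1}{2 \cdot 6} + \frac{-90 + 6^{2} - 6}{6^{2} + 10 \cdot 6 + i \sqrt{6}} \left(-11\right) = \frac{1}{2} \cdot \frac{1}{6} + \frac{-90 + 36 - 6}{36 + 60 + i \sqrt{6}} \left(-11\right) = \frac{1}{12} + \frac{1}{96 + i \sqrt{6}} \left(-60\right) \left(-11\right) = \frac{1}{12} + - \frac{60}{96 + i \sqrt{6}} \left(-11\right) = \frac{1}{12} + \frac{660}{96 + i \sqrt{6}}$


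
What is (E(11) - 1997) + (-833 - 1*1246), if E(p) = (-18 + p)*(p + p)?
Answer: -4230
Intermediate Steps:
E(p) = 2*p*(-18 + p) (E(p) = (-18 + p)*(2*p) = 2*p*(-18 + p))
(E(11) - 1997) + (-833 - 1*1246) = (2*11*(-18 + 11) - 1997) + (-833 - 1*1246) = (2*11*(-7) - 1997) + (-833 - 1246) = (-154 - 1997) - 2079 = -2151 - 2079 = -4230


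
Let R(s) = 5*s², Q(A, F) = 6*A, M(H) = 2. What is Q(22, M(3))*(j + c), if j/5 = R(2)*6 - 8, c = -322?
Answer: 31416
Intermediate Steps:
j = 560 (j = 5*((5*2²)*6 - 8) = 5*((5*4)*6 - 8) = 5*(20*6 - 8) = 5*(120 - 8) = 5*112 = 560)
Q(22, M(3))*(j + c) = (6*22)*(560 - 322) = 132*238 = 31416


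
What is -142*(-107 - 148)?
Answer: 36210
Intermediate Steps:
-142*(-107 - 148) = -142*(-255) = 36210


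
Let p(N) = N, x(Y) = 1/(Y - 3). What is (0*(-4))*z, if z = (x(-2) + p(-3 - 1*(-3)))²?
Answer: 0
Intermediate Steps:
x(Y) = 1/(-3 + Y)
z = 1/25 (z = (1/(-3 - 2) + (-3 - 1*(-3)))² = (1/(-5) + (-3 + 3))² = (-⅕ + 0)² = (-⅕)² = 1/25 ≈ 0.040000)
(0*(-4))*z = (0*(-4))*(1/25) = 0*(1/25) = 0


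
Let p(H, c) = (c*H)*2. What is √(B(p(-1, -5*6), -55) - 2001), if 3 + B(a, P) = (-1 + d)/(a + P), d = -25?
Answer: I*√50230/5 ≈ 44.824*I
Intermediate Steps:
p(H, c) = 2*H*c (p(H, c) = (H*c)*2 = 2*H*c)
B(a, P) = -3 - 26/(P + a) (B(a, P) = -3 + (-1 - 25)/(a + P) = -3 - 26/(P + a))
√(B(p(-1, -5*6), -55) - 2001) = √((-26 - 3*(-55) - 6*(-1)*(-5*6))/(-55 + 2*(-1)*(-5*6)) - 2001) = √((-26 + 165 - 6*(-1)*(-30))/(-55 + 2*(-1)*(-30)) - 2001) = √((-26 + 165 - 3*60)/(-55 + 60) - 2001) = √((-26 + 165 - 180)/5 - 2001) = √((⅕)*(-41) - 2001) = √(-41/5 - 2001) = √(-10046/5) = I*√50230/5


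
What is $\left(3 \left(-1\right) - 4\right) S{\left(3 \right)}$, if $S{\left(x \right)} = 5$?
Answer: $-35$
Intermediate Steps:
$\left(3 \left(-1\right) - 4\right) S{\left(3 \right)} = \left(3 \left(-1\right) - 4\right) 5 = \left(-3 - 4\right) 5 = \left(-7\right) 5 = -35$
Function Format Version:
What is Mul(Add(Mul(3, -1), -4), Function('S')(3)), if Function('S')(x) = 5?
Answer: -35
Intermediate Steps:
Mul(Add(Mul(3, -1), -4), Function('S')(3)) = Mul(Add(Mul(3, -1), -4), 5) = Mul(Add(-3, -4), 5) = Mul(-7, 5) = -35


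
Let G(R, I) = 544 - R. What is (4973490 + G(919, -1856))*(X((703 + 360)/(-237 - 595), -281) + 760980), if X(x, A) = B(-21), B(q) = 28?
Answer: 3784580299920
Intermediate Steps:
X(x, A) = 28
(4973490 + G(919, -1856))*(X((703 + 360)/(-237 - 595), -281) + 760980) = (4973490 + (544 - 1*919))*(28 + 760980) = (4973490 + (544 - 919))*761008 = (4973490 - 375)*761008 = 4973115*761008 = 3784580299920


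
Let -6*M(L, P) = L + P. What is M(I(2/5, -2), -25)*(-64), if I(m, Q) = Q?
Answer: -288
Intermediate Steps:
M(L, P) = -L/6 - P/6 (M(L, P) = -(L + P)/6 = -L/6 - P/6)
M(I(2/5, -2), -25)*(-64) = (-⅙*(-2) - ⅙*(-25))*(-64) = (⅓ + 25/6)*(-64) = (9/2)*(-64) = -288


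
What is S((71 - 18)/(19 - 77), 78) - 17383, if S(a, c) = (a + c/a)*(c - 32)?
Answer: -32817294/1537 ≈ -21352.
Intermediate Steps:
S(a, c) = (-32 + c)*(a + c/a) (S(a, c) = (a + c/a)*(-32 + c) = (-32 + c)*(a + c/a))
S((71 - 18)/(19 - 77), 78) - 17383 = (78² - 32*78 + ((71 - 18)/(19 - 77))²*(-32 + 78))/(((71 - 18)/(19 - 77))) - 17383 = (6084 - 2496 + (53/(-58))²*46)/((53/(-58))) - 17383 = (6084 - 2496 + (53*(-1/58))²*46)/((53*(-1/58))) - 17383 = (6084 - 2496 + (-53/58)²*46)/(-53/58) - 17383 = -58*(6084 - 2496 + (2809/3364)*46)/53 - 17383 = -58*(6084 - 2496 + 64607/1682)/53 - 17383 = -58/53*6099623/1682 - 17383 = -6099623/1537 - 17383 = -32817294/1537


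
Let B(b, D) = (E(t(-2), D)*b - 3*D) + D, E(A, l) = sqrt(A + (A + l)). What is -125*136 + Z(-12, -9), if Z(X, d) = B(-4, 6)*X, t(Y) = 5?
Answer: -16664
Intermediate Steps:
E(A, l) = sqrt(l + 2*A)
B(b, D) = -2*D + b*sqrt(10 + D) (B(b, D) = (sqrt(D + 2*5)*b - 3*D) + D = (sqrt(D + 10)*b - 3*D) + D = (sqrt(10 + D)*b - 3*D) + D = (b*sqrt(10 + D) - 3*D) + D = (-3*D + b*sqrt(10 + D)) + D = -2*D + b*sqrt(10 + D))
Z(X, d) = -28*X (Z(X, d) = (-2*6 - 4*sqrt(10 + 6))*X = (-12 - 4*sqrt(16))*X = (-12 - 4*4)*X = (-12 - 16)*X = -28*X)
-125*136 + Z(-12, -9) = -125*136 - 28*(-12) = -17000 + 336 = -16664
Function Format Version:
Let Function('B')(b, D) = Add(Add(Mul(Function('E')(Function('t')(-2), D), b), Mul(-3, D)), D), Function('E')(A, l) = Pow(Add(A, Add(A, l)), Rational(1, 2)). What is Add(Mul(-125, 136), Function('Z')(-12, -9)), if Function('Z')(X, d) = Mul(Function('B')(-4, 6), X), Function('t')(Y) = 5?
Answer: -16664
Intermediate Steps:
Function('E')(A, l) = Pow(Add(l, Mul(2, A)), Rational(1, 2))
Function('B')(b, D) = Add(Mul(-2, D), Mul(b, Pow(Add(10, D), Rational(1, 2)))) (Function('B')(b, D) = Add(Add(Mul(Pow(Add(D, Mul(2, 5)), Rational(1, 2)), b), Mul(-3, D)), D) = Add(Add(Mul(Pow(Add(D, 10), Rational(1, 2)), b), Mul(-3, D)), D) = Add(Add(Mul(Pow(Add(10, D), Rational(1, 2)), b), Mul(-3, D)), D) = Add(Add(Mul(b, Pow(Add(10, D), Rational(1, 2))), Mul(-3, D)), D) = Add(Add(Mul(-3, D), Mul(b, Pow(Add(10, D), Rational(1, 2)))), D) = Add(Mul(-2, D), Mul(b, Pow(Add(10, D), Rational(1, 2)))))
Function('Z')(X, d) = Mul(-28, X) (Function('Z')(X, d) = Mul(Add(Mul(-2, 6), Mul(-4, Pow(Add(10, 6), Rational(1, 2)))), X) = Mul(Add(-12, Mul(-4, Pow(16, Rational(1, 2)))), X) = Mul(Add(-12, Mul(-4, 4)), X) = Mul(Add(-12, -16), X) = Mul(-28, X))
Add(Mul(-125, 136), Function('Z')(-12, -9)) = Add(Mul(-125, 136), Mul(-28, -12)) = Add(-17000, 336) = -16664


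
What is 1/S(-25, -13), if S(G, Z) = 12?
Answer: 1/12 ≈ 0.083333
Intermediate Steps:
1/S(-25, -13) = 1/12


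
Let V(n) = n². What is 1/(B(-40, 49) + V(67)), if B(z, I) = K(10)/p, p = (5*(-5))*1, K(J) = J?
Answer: 5/22443 ≈ 0.00022279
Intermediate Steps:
p = -25 (p = -25*1 = -25)
B(z, I) = -⅖ (B(z, I) = 10/(-25) = 10*(-1/25) = -⅖)
1/(B(-40, 49) + V(67)) = 1/(-⅖ + 67²) = 1/(-⅖ + 4489) = 1/(22443/5) = 5/22443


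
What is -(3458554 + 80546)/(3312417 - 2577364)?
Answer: -3539100/735053 ≈ -4.8148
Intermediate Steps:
-(3458554 + 80546)/(3312417 - 2577364) = -3539100/735053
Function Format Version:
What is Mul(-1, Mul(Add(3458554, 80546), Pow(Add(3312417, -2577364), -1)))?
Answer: Rational(-3539100, 735053) ≈ -4.8148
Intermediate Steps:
Mul(-1, Mul(Add(3458554, 80546), Pow(Add(3312417, -2577364), -1))) = Mul(-1, Mul(3539100, Pow(735053, -1))) = Mul(-1, Mul(3539100, Rational(1, 735053))) = Mul(-1, Rational(3539100, 735053)) = Rational(-3539100, 735053)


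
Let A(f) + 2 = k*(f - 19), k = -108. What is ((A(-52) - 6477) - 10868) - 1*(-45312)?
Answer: 35633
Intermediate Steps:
A(f) = 2050 - 108*f (A(f) = -2 - 108*(f - 19) = -2 - 108*(-19 + f) = -2 + (2052 - 108*f) = 2050 - 108*f)
((A(-52) - 6477) - 10868) - 1*(-45312) = (((2050 - 108*(-52)) - 6477) - 10868) - 1*(-45312) = (((2050 + 5616) - 6477) - 10868) + 45312 = ((7666 - 6477) - 10868) + 45312 = (1189 - 10868) + 45312 = -9679 + 45312 = 35633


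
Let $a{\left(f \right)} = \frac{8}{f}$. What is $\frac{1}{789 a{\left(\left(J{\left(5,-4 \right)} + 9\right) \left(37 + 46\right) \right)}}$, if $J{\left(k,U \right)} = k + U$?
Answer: $\frac{415}{3156} \approx 0.1315$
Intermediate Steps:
$J{\left(k,U \right)} = U + k$
$\frac{1}{789 a{\left(\left(J{\left(5,-4 \right)} + 9\right) \left(37 + 46\right) \right)}} = \frac{1}{789 \frac{8}{\left(\left(-4 + 5\right) + 9\right) \left(37 + 46\right)}} = \frac{1}{789 \frac{8}{\left(1 + 9\right) 83}} = \frac{1}{789 \frac{8}{10 \cdot 83}} = \frac{1}{789 \cdot \frac{8}{830}} = \frac{1}{789 \cdot 8 \cdot \frac{1}{830}} = \frac{1}{789 \cdot \frac{4}{415}} = \frac{1}{789} \cdot \frac{415}{4} = \frac{415}{3156}$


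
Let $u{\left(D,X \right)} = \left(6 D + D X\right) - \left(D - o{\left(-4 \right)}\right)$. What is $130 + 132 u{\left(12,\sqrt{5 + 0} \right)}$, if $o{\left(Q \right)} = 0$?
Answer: $8050 + 1584 \sqrt{5} \approx 11592.0$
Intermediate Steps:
$u{\left(D,X \right)} = 5 D + D X$ ($u{\left(D,X \right)} = \left(6 D + D X\right) + \left(0 - D\right) = \left(6 D + D X\right) - D = 5 D + D X$)
$130 + 132 u{\left(12,\sqrt{5 + 0} \right)} = 130 + 132 \cdot 12 \left(5 + \sqrt{5 + 0}\right) = 130 + 132 \cdot 12 \left(5 + \sqrt{5}\right) = 130 + 132 \left(60 + 12 \sqrt{5}\right) = 130 + \left(7920 + 1584 \sqrt{5}\right) = 8050 + 1584 \sqrt{5}$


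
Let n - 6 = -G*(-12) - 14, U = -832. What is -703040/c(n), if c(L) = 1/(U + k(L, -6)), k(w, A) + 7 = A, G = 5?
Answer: 594068800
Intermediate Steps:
k(w, A) = -7 + A
n = 52 (n = 6 + (-1*5*(-12) - 14) = 6 + (-5*(-12) - 14) = 6 + (60 - 14) = 6 + 46 = 52)
c(L) = -1/845 (c(L) = 1/(-832 + (-7 - 6)) = 1/(-832 - 13) = 1/(-845) = -1/845)
-703040/c(n) = -703040/(-1/845) = -703040*(-845) = 594068800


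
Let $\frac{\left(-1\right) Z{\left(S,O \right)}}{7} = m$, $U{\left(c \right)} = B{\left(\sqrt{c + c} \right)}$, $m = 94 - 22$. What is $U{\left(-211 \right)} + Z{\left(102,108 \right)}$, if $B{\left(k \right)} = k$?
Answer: $-504 + i \sqrt{422} \approx -504.0 + 20.543 i$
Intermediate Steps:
$m = 72$ ($m = 94 - 22 = 72$)
$U{\left(c \right)} = \sqrt{2} \sqrt{c}$ ($U{\left(c \right)} = \sqrt{c + c} = \sqrt{2 c} = \sqrt{2} \sqrt{c}$)
$Z{\left(S,O \right)} = -504$ ($Z{\left(S,O \right)} = \left(-7\right) 72 = -504$)
$U{\left(-211 \right)} + Z{\left(102,108 \right)} = \sqrt{2} \sqrt{-211} - 504 = \sqrt{2} i \sqrt{211} - 504 = i \sqrt{422} - 504 = -504 + i \sqrt{422}$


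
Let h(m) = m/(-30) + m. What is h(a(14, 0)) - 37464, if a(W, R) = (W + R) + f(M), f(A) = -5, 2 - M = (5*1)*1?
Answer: -374553/10 ≈ -37455.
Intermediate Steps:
M = -3 (M = 2 - 5*1 = 2 - 5 = -3)
a(W, R) = -5 + R + W (a(W, R) = (W + R) - 5 = (R + W) - 5 = -5 + R + W)
h(m) = 29*m/30 (h(m) = -m/30 + m = 29*m/30)
h(a(14, 0)) - 37464 = 29*(-5 + 0 + 14)/30 - 37464 = (29/30)*9 - 37464 = 87/10 - 37464 = -374553/10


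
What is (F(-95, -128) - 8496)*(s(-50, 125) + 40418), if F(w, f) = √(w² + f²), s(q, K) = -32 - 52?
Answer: -342677664 + 40334*√25409 ≈ -3.3625e+8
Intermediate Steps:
s(q, K) = -84
F(w, f) = √(f² + w²)
(F(-95, -128) - 8496)*(s(-50, 125) + 40418) = (√((-128)² + (-95)²) - 8496)*(-84 + 40418) = (√(16384 + 9025) - 8496)*40334 = (√25409 - 8496)*40334 = (-8496 + √25409)*40334 = -342677664 + 40334*√25409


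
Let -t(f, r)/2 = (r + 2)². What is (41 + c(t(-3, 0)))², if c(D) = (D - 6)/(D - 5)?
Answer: 299209/169 ≈ 1770.5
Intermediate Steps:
t(f, r) = -2*(2 + r)² (t(f, r) = -2*(r + 2)² = -2*(2 + r)²)
c(D) = (-6 + D)/(-5 + D)
(41 + c(t(-3, 0)))² = (41 + (-6 - 2*(2 + 0)²)/(-5 - 2*(2 + 0)²))² = (41 + (-6 - 2*2²)/(-5 - 2*2²))² = (41 + (-6 - 2*4)/(-5 - 2*4))² = (41 + (-6 - 8)/(-5 - 8))² = (41 - 14/(-13))² = (41 - 1/13*(-14))² = (41 + 14/13)² = (547/13)² = 299209/169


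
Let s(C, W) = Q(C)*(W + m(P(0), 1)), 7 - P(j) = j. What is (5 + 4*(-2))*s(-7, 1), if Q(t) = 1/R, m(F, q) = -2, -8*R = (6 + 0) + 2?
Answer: -3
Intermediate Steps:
P(j) = 7 - j
R = -1 (R = -((6 + 0) + 2)/8 = -(6 + 2)/8 = -⅛*8 = -1)
Q(t) = -1 (Q(t) = 1/(-1) = -1)
s(C, W) = 2 - W (s(C, W) = -(W - 2) = -(-2 + W) = 2 - W)
(5 + 4*(-2))*s(-7, 1) = (5 + 4*(-2))*(2 - 1*1) = (5 - 8)*(2 - 1) = -3*1 = -3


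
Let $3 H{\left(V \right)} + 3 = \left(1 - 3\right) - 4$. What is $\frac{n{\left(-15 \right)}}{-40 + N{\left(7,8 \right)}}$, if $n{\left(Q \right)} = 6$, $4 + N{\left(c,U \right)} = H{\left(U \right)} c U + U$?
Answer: $- \frac{1}{34} \approx -0.029412$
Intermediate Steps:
$H{\left(V \right)} = -3$ ($H{\left(V \right)} = -1 + \frac{\left(1 - 3\right) - 4}{3} = -1 + \frac{-2 - 4}{3} = -1 + \frac{1}{3} \left(-6\right) = -1 - 2 = -3$)
$N{\left(c,U \right)} = -4 + U - 3 U c$ ($N{\left(c,U \right)} = -4 + \left(- 3 c U + U\right) = -4 - \left(- U + 3 U c\right) = -4 + U - 3 U c$)
$\frac{n{\left(-15 \right)}}{-40 + N{\left(7,8 \right)}} = \frac{6}{-40 - \left(-4 + 168\right)} = \frac{6}{-40 - 164} = \frac{6}{-204} = 6 \left(- \frac{1}{204}\right) = - \frac{1}{34}$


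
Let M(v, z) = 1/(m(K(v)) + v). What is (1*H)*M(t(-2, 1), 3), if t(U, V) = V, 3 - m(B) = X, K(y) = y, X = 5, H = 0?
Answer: 0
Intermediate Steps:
m(B) = -2 (m(B) = 3 - 1*5 = 3 - 5 = -2)
M(v, z) = 1/(-2 + v)
(1*H)*M(t(-2, 1), 3) = (1*0)/(-2 + 1) = 0/(-1) = 0*(-1) = 0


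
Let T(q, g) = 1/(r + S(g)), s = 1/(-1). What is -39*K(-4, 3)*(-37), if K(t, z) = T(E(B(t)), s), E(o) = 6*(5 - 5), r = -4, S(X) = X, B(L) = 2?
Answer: -1443/5 ≈ -288.60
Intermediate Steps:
s = -1 (s = 1*(-1) = -1)
E(o) = 0 (E(o) = 6*0 = 0)
T(q, g) = 1/(-4 + g)
K(t, z) = -1/5 (K(t, z) = 1/(-4 - 1) = 1/(-5) = -1/5)
-39*K(-4, 3)*(-37) = -39*(-1/5)*(-37) = (39/5)*(-37) = -1443/5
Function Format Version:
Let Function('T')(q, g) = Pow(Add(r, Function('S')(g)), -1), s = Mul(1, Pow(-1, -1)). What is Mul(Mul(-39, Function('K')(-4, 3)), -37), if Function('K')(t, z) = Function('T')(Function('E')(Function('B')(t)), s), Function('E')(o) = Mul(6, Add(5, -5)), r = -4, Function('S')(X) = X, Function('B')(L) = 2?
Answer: Rational(-1443, 5) ≈ -288.60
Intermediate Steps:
s = -1 (s = Mul(1, -1) = -1)
Function('E')(o) = 0 (Function('E')(o) = Mul(6, 0) = 0)
Function('T')(q, g) = Pow(Add(-4, g), -1)
Function('K')(t, z) = Rational(-1, 5) (Function('K')(t, z) = Pow(Add(-4, -1), -1) = Pow(-5, -1) = Rational(-1, 5))
Mul(Mul(-39, Function('K')(-4, 3)), -37) = Mul(Mul(-39, Rational(-1, 5)), -37) = Mul(Rational(39, 5), -37) = Rational(-1443, 5)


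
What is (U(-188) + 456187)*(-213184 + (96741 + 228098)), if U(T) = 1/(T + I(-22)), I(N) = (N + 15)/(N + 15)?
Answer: 9524949512040/187 ≈ 5.0936e+10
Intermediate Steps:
I(N) = 1 (I(N) = (15 + N)/(15 + N) = 1)
U(T) = 1/(1 + T) (U(T) = 1/(T + 1) = 1/(1 + T))
(U(-188) + 456187)*(-213184 + (96741 + 228098)) = (1/(1 - 188) + 456187)*(-213184 + (96741 + 228098)) = (1/(-187) + 456187)*(-213184 + 324839) = (-1/187 + 456187)*111655 = (85306968/187)*111655 = 9524949512040/187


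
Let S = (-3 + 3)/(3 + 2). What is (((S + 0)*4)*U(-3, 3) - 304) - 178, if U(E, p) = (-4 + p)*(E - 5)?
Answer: -482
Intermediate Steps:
S = 0 (S = 0/5 = 0*(1/5) = 0)
U(E, p) = (-5 + E)*(-4 + p) (U(E, p) = (-4 + p)*(-5 + E) = (-5 + E)*(-4 + p))
(((S + 0)*4)*U(-3, 3) - 304) - 178 = (((0 + 0)*4)*(20 - 5*3 - 4*(-3) - 3*3) - 304) - 178 = ((0*4)*(20 - 15 + 12 - 9) - 304) - 178 = (0*8 - 304) - 178 = (0 - 304) - 178 = -304 - 178 = -482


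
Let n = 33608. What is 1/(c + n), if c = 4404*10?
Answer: 1/77648 ≈ 1.2879e-5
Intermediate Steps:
c = 44040
1/(c + n) = 1/(44040 + 33608) = 1/77648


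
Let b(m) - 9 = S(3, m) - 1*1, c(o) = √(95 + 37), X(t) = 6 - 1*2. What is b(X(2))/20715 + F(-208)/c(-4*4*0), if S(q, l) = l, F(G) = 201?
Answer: 4/6905 + 67*√33/22 ≈ 17.495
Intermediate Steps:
X(t) = 4 (X(t) = 6 - 2 = 4)
c(o) = 2*√33 (c(o) = √132 = 2*√33)
b(m) = 8 + m (b(m) = 9 + (m - 1*1) = 9 + (m - 1) = 9 + (-1 + m) = 8 + m)
b(X(2))/20715 + F(-208)/c(-4*4*0) = (8 + 4)/20715 + 201/((2*√33)) = 12*(1/20715) + 201*(√33/66) = 4/6905 + 67*√33/22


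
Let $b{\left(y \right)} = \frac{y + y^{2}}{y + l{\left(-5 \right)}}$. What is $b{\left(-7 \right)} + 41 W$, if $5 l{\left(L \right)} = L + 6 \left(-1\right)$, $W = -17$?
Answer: $- \frac{16136}{23} \approx -701.57$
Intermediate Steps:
$l{\left(L \right)} = - \frac{6}{5} + \frac{L}{5}$ ($l{\left(L \right)} = \frac{L + 6 \left(-1\right)}{5} = \frac{L - 6}{5} = \frac{-6 + L}{5} = - \frac{6}{5} + \frac{L}{5}$)
$b{\left(y \right)} = \frac{y + y^{2}}{- \frac{11}{5} + y}$ ($b{\left(y \right)} = \frac{y + y^{2}}{y + \left(- \frac{6}{5} + \frac{1}{5} \left(-5\right)\right)} = \frac{y + y^{2}}{y - \frac{11}{5}} = \frac{y + y^{2}}{- \frac{11}{5} + y}$)
$b{\left(-7 \right)} + 41 W = 5 \left(-7\right) \frac{1}{-11 + 5 \left(-7\right)} \left(1 - 7\right) + 41 \left(-17\right) = 5 \left(-7\right) \frac{1}{-11 - 35} \left(-6\right) - 697 = 5 \left(-7\right) \frac{1}{-46} \left(-6\right) - 697 = 5 \left(-7\right) \left(- \frac{1}{46}\right) \left(-6\right) - 697 = - \frac{105}{23} - 697 = - \frac{16136}{23}$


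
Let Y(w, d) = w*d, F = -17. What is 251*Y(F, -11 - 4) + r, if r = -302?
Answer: 63703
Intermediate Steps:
Y(w, d) = d*w
251*Y(F, -11 - 4) + r = 251*((-11 - 4)*(-17)) - 302 = 251*(-15*(-17)) - 302 = 251*255 - 302 = 64005 - 302 = 63703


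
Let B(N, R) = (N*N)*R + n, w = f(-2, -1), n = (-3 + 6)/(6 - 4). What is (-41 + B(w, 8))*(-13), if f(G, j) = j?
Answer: 819/2 ≈ 409.50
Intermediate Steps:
n = 3/2 ≈ 1.5000
w = -1
B(N, R) = 3/2 + R*N**2 (B(N, R) = (N*N)*R + 3/2 = N**2*R + 3/2 = R*N**2 + 3/2 = 3/2 + R*N**2)
(-41 + B(w, 8))*(-13) = (-41 + (3/2 + 8*(-1)**2))*(-13) = (-41 + (3/2 + 8*1))*(-13) = (-41 + (3/2 + 8))*(-13) = (-41 + 19/2)*(-13) = -63/2*(-13) = 819/2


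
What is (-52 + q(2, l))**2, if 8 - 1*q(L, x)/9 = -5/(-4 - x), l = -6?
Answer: 7225/4 ≈ 1806.3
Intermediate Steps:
q(L, x) = 72 + 45/(-4 - x) (q(L, x) = 72 - (-45)/(-4 - x) = 72 + 45/(-4 - x))
(-52 + q(2, l))**2 = (-52 + 9*(27 + 8*(-6))/(4 - 6))**2 = (-52 + 9*(27 - 48)/(-2))**2 = (-52 + 9*(-1/2)*(-21))**2 = (-52 + 189/2)**2 = (85/2)**2 = 7225/4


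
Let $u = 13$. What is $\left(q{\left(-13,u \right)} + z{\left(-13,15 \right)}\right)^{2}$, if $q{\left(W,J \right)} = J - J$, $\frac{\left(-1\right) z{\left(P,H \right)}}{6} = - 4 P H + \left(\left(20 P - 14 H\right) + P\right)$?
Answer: $3175524$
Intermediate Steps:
$z{\left(P,H \right)} = - 126 P + 84 H + 24 H P$ ($z{\left(P,H \right)} = - 6 \left(- 4 P H + \left(\left(20 P - 14 H\right) + P\right)\right) = - 6 \left(- 4 H P + \left(\left(- 14 H + 20 P\right) + P\right)\right) = - 6 \left(- 4 H P - \left(- 21 P + 14 H\right)\right) = - 6 \left(- 14 H + 21 P - 4 H P\right) = - 126 P + 84 H + 24 H P$)
$q{\left(W,J \right)} = 0$
$\left(q{\left(-13,u \right)} + z{\left(-13,15 \right)}\right)^{2} = \left(0 + \left(\left(-126\right) \left(-13\right) + 84 \cdot 15 + 24 \cdot 15 \left(-13\right)\right)\right)^{2} = \left(0 + \left(1638 + 1260 - 4680\right)\right)^{2} = \left(0 - 1782\right)^{2} = \left(-1782\right)^{2} = 3175524$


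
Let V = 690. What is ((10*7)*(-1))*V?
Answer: -48300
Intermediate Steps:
((10*7)*(-1))*V = ((10*7)*(-1))*690 = (70*(-1))*690 = -70*690 = -48300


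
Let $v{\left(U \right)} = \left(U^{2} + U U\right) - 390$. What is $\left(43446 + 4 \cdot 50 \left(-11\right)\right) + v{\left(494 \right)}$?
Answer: $528928$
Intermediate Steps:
$v{\left(U \right)} = -390 + 2 U^{2}$ ($v{\left(U \right)} = \left(U^{2} + U^{2}\right) - 390 = 2 U^{2} - 390 = -390 + 2 U^{2}$)
$\left(43446 + 4 \cdot 50 \left(-11\right)\right) + v{\left(494 \right)} = \left(43446 + 4 \cdot 50 \left(-11\right)\right) - \left(390 - 2 \cdot 494^{2}\right) = \left(43446 + 200 \left(-11\right)\right) + \left(-390 + 2 \cdot 244036\right) = \left(43446 - 2200\right) + \left(-390 + 488072\right) = 41246 + 487682 = 528928$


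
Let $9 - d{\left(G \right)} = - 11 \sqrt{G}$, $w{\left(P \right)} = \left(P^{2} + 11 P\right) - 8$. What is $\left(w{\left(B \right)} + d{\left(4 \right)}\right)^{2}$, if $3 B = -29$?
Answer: $\frac{8281}{81} \approx 102.23$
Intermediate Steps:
$B = - \frac{29}{3}$ ($B = \frac{1}{3} \left(-29\right) = - \frac{29}{3} \approx -9.6667$)
$w{\left(P \right)} = -8 + P^{2} + 11 P$
$d{\left(G \right)} = 9 + 11 \sqrt{G}$ ($d{\left(G \right)} = 9 - - 11 \sqrt{G} = 9 + 11 \sqrt{G}$)
$\left(w{\left(B \right)} + d{\left(4 \right)}\right)^{2} = \left(\left(-8 + \left(- \frac{29}{3}\right)^{2} + 11 \left(- \frac{29}{3}\right)\right) + \left(9 + 11 \sqrt{4}\right)\right)^{2} = \left(\left(-8 + \frac{841}{9} - \frac{319}{3}\right) + \left(9 + 11 \cdot 2\right)\right)^{2} = \left(- \frac{188}{9} + \left(9 + 22\right)\right)^{2} = \left(- \frac{188}{9} + 31\right)^{2} = \left(\frac{91}{9}\right)^{2} = \frac{8281}{81}$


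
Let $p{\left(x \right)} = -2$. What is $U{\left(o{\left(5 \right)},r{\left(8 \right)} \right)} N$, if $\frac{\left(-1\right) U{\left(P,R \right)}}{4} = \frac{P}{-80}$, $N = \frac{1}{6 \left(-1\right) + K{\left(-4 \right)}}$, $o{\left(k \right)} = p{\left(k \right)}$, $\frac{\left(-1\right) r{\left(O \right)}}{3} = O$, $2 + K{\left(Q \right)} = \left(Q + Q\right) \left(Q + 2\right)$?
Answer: $- \frac{1}{80} \approx -0.0125$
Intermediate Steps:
$K{\left(Q \right)} = -2 + 2 Q \left(2 + Q\right)$ ($K{\left(Q \right)} = -2 + \left(Q + Q\right) \left(Q + 2\right) = -2 + 2 Q \left(2 + Q\right)$)
$r{\left(O \right)} = - 3 O$
$o{\left(k \right)} = -2$
$N = \frac{1}{8}$ ($N = \frac{1}{6 \left(-1\right) + \left(-2 + 2 \left(-4\right)^{2} + 4 \left(-4\right)\right)} = \frac{1}{-6 - -14} = \frac{1}{-6 + 14} = \frac{1}{8} \approx 0.125$)
$U{\left(P,R \right)} = \frac{P}{20}$ ($U{\left(P,R \right)} = - 4 \frac{P}{-80} = - 4 P \left(- \frac{1}{80}\right) = - 4 \left(- \frac{P}{80}\right) = \frac{P}{20}$)
$U{\left(o{\left(5 \right)},r{\left(8 \right)} \right)} N = \frac{1}{20} \left(-2\right) \frac{1}{8} = \left(- \frac{1}{10}\right) \frac{1}{8} = - \frac{1}{80}$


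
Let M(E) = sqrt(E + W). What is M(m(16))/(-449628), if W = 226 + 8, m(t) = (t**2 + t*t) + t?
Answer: -sqrt(762)/449628 ≈ -6.1394e-5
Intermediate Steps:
m(t) = t + 2*t**2 (m(t) = (t**2 + t**2) + t = 2*t**2 + t = t + 2*t**2)
W = 234
M(E) = sqrt(234 + E) (M(E) = sqrt(E + 234) = sqrt(234 + E))
M(m(16))/(-449628) = sqrt(234 + 16*(1 + 2*16))/(-449628) = sqrt(234 + 16*(1 + 32))*(-1/449628) = sqrt(234 + 16*33)*(-1/449628) = sqrt(234 + 528)*(-1/449628) = sqrt(762)*(-1/449628) = -sqrt(762)/449628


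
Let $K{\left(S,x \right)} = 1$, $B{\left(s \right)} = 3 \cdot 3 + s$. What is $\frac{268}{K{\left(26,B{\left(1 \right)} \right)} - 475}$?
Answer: $- \frac{134}{237} \approx -0.5654$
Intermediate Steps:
$B{\left(s \right)} = 9 + s$
$\frac{268}{K{\left(26,B{\left(1 \right)} \right)} - 475} = \frac{268}{1 - 475} = \frac{268}{-474} = 268 \left(- \frac{1}{474}\right) = - \frac{134}{237}$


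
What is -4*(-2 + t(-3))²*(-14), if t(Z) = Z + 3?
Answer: 224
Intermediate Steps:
t(Z) = 3 + Z
-4*(-2 + t(-3))²*(-14) = -4*(-2 + (3 - 3))²*(-14) = -4*(-2 + 0)²*(-14) = -4*(-2)²*(-14) = -4*4*(-14) = -16*(-14) = 224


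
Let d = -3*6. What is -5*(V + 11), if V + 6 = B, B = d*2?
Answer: 155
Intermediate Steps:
d = -18
B = -36 (B = -18*2 = -36)
V = -42 (V = -6 - 36 = -42)
-5*(V + 11) = -5*(-42 + 11) = -5*(-31) = 155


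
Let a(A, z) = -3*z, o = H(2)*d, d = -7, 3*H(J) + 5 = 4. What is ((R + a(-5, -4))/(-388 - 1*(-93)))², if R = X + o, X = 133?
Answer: 195364/783225 ≈ 0.24944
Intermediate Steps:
H(J) = -⅓ (H(J) = -5/3 + (⅓)*4 = -5/3 + 4/3 = -⅓)
o = 7/3 (o = -⅓*(-7) = 7/3 ≈ 2.3333)
R = 406/3 (R = 133 + 7/3 = 406/3 ≈ 135.33)
((R + a(-5, -4))/(-388 - 1*(-93)))² = ((406/3 - 3*(-4))/(-388 - 1*(-93)))² = ((406/3 + 12)/(-388 + 93))² = ((442/3)/(-295))² = ((442/3)*(-1/295))² = (-442/885)² = 195364/783225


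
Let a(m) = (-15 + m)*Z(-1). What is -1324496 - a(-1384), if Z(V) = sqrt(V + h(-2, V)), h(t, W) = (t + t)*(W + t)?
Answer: -1324496 + 1399*sqrt(11) ≈ -1.3199e+6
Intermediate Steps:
h(t, W) = 2*t*(W + t) (h(t, W) = (2*t)*(W + t) = 2*t*(W + t))
Z(V) = sqrt(8 - 3*V) (Z(V) = sqrt(V + 2*(-2)*(V - 2)) = sqrt(V + 2*(-2)*(-2 + V)) = sqrt(V + (8 - 4*V)) = sqrt(8 - 3*V))
a(m) = sqrt(11)*(-15 + m) (a(m) = (-15 + m)*sqrt(8 - 3*(-1)) = (-15 + m)*sqrt(8 + 3) = (-15 + m)*sqrt(11) = sqrt(11)*(-15 + m))
-1324496 - a(-1384) = -1324496 - sqrt(11)*(-15 - 1384) = -1324496 - sqrt(11)*(-1399) = -1324496 - (-1399)*sqrt(11) = -1324496 + 1399*sqrt(11)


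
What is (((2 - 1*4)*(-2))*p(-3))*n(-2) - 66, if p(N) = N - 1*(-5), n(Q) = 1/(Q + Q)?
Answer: -68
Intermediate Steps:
n(Q) = 1/(2*Q)
p(N) = 5 + N (p(N) = N + 5 = 5 + N)
(((2 - 1*4)*(-2))*p(-3))*n(-2) - 66 = (((2 - 1*4)*(-2))*(5 - 3))*((½)/(-2)) - 66 = (((2 - 4)*(-2))*2)*((½)*(-½)) - 66 = (-2*(-2)*2)*(-¼) - 66 = (4*2)*(-¼) - 66 = 8*(-¼) - 66 = -2 - 66 = -68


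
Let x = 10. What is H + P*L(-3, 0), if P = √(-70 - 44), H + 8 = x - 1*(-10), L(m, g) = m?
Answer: 12 - 3*I*√114 ≈ 12.0 - 32.031*I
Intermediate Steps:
H = 12 (H = -8 + (10 - 1*(-10)) = -8 + (10 + 10) = -8 + 20 = 12)
P = I*√114 (P = √(-114) = I*√114 ≈ 10.677*I)
H + P*L(-3, 0) = 12 + (I*√114)*(-3) = 12 - 3*I*√114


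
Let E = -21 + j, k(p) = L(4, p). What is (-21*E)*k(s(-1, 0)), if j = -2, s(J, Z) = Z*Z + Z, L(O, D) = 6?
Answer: 2898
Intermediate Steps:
s(J, Z) = Z + Z**2 (s(J, Z) = Z**2 + Z = Z + Z**2)
k(p) = 6
E = -23 (E = -21 - 2 = -23)
(-21*E)*k(s(-1, 0)) = -21*(-23)*6 = 483*6 = 2898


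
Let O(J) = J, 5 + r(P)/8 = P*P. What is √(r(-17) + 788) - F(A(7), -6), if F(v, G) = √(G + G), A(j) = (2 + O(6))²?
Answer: 6*√85 - 2*I*√3 ≈ 55.317 - 3.4641*I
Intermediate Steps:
r(P) = -40 + 8*P² (r(P) = -40 + 8*(P*P) = -40 + 8*P²)
A(j) = 64 (A(j) = (2 + 6)² = 8² = 64)
F(v, G) = √2*√G (F(v, G) = √(2*G) = √2*√G)
√(r(-17) + 788) - F(A(7), -6) = √((-40 + 8*(-17)²) + 788) - √2*√(-6) = √((-40 + 8*289) + 788) - √2*I*√6 = √((-40 + 2312) + 788) - 2*I*√3 = √(2272 + 788) - 2*I*√3 = √3060 - 2*I*√3 = 6*√85 - 2*I*√3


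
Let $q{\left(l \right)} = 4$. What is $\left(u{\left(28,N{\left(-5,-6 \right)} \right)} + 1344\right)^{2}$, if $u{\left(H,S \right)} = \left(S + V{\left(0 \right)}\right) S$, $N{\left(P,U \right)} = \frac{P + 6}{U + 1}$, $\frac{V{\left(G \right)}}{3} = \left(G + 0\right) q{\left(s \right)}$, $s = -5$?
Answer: $\frac{1129027201}{625} \approx 1.8064 \cdot 10^{6}$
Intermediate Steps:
$V{\left(G \right)} = 12 G$ ($V{\left(G \right)} = 3 \left(G + 0\right) 4 = 3 G 4 = 3 \cdot 4 G = 12 G$)
$N{\left(P,U \right)} = \frac{6 + P}{1 + U}$
$u{\left(H,S \right)} = S^{2}$ ($u{\left(H,S \right)} = \left(S + 12 \cdot 0\right) S = \left(S + 0\right) S = S S = S^{2}$)
$\left(u{\left(28,N{\left(-5,-6 \right)} \right)} + 1344\right)^{2} = \left(\left(\frac{6 - 5}{1 - 6}\right)^{2} + 1344\right)^{2} = \left(\left(\frac{1}{-5} \cdot 1\right)^{2} + 1344\right)^{2} = \left(\left(\left(- \frac{1}{5}\right) 1\right)^{2} + 1344\right)^{2} = \left(\left(- \frac{1}{5}\right)^{2} + 1344\right)^{2} = \left(\frac{1}{25} + 1344\right)^{2} = \left(\frac{33601}{25}\right)^{2} = \frac{1129027201}{625}$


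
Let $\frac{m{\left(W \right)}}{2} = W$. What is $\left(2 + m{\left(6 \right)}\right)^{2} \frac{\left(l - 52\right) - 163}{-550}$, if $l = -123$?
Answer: $\frac{33124}{275} \approx 120.45$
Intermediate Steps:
$m{\left(W \right)} = 2 W$
$\left(2 + m{\left(6 \right)}\right)^{2} \frac{\left(l - 52\right) - 163}{-550} = \left(2 + 2 \cdot 6\right)^{2} \frac{\left(-123 - 52\right) - 163}{-550} = \left(2 + 12\right)^{2} \left(-175 - 163\right) \left(- \frac{1}{550}\right) = 14^{2} \left(\left(-338\right) \left(- \frac{1}{550}\right)\right) = 196 \cdot \frac{169}{275} = \frac{33124}{275}$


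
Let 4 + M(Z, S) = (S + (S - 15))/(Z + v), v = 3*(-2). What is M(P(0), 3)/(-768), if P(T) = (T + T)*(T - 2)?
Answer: 5/1536 ≈ 0.0032552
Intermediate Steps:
P(T) = 2*T*(-2 + T) (P(T) = (2*T)*(-2 + T) = 2*T*(-2 + T))
v = -6
M(Z, S) = -4 + (-15 + 2*S)/(-6 + Z) (M(Z, S) = -4 + (S + (S - 15))/(Z - 6) = -4 + (S + (-15 + S))/(-6 + Z) = -4 + (-15 + 2*S)/(-6 + Z))
M(P(0), 3)/(-768) = ((9 - 8*0*(-2 + 0) + 2*3)/(-6 + 2*0*(-2 + 0)))/(-768) = ((9 - 8*0*(-2) + 6)/(-6 + 2*0*(-2)))*(-1/768) = ((9 - 4*0 + 6)/(-6 + 0))*(-1/768) = ((9 + 0 + 6)/(-6))*(-1/768) = -1/6*15*(-1/768) = -5/2*(-1/768) = 5/1536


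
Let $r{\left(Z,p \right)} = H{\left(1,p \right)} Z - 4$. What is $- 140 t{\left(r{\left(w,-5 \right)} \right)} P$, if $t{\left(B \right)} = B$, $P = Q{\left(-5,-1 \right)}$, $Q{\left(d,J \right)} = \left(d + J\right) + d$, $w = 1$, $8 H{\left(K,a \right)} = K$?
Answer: $- \frac{11935}{2} \approx -5967.5$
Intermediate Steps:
$H{\left(K,a \right)} = \frac{K}{8}$
$r{\left(Z,p \right)} = -4 + \frac{Z}{8}$ ($r{\left(Z,p \right)} = \frac{1}{8} \cdot 1 Z - 4 = \frac{Z}{8} - 4 = -4 + \frac{Z}{8}$)
$Q{\left(d,J \right)} = J + 2 d$ ($Q{\left(d,J \right)} = \left(J + d\right) + d = J + 2 d$)
$P = -11$ ($P = -1 + 2 \left(-5\right) = -1 - 10 = -11$)
$- 140 t{\left(r{\left(w,-5 \right)} \right)} P = - 140 \left(-4 + \frac{1}{8} \cdot 1\right) \left(-11\right) = - 140 \left(-4 + \frac{1}{8}\right) \left(-11\right) = \left(-140\right) \left(- \frac{31}{8}\right) \left(-11\right) = \frac{1085}{2} \left(-11\right) = - \frac{11935}{2}$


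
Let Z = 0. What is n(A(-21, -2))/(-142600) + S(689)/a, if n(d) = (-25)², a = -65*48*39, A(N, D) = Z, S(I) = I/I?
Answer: -380963/86757840 ≈ -0.0043911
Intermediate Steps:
S(I) = 1
A(N, D) = 0
a = -121680 (a = -3120*39 = -121680)
n(d) = 625
n(A(-21, -2))/(-142600) + S(689)/a = 625/(-142600) + 1/(-121680) = 625*(-1/142600) + 1*(-1/121680) = -25/5704 - 1/121680 = -380963/86757840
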